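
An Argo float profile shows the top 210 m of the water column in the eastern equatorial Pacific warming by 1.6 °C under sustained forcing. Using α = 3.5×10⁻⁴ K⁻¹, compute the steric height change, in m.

about 0.118 m

Δh = αΔT·H = 3.5×10⁻⁴ × 1.6 × 210 = 0.11760 m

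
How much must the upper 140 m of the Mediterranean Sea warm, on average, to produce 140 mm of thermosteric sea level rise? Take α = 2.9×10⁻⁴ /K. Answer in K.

about 3.45 K

ΔT = Δh/(αH) = 0.14 / (2.9×10⁻⁴ × 140) ≈ 3.448 K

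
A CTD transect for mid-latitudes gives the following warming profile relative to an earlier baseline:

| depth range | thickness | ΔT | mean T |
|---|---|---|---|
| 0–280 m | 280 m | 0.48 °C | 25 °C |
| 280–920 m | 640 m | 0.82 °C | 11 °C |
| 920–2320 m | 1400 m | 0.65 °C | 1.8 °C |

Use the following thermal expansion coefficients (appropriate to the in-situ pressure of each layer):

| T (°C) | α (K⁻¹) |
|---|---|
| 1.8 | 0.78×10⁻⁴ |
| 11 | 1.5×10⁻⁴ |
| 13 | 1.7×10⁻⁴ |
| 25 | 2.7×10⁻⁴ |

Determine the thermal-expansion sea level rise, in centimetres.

Layer 1 at 25 °C → α = 2.7×10⁻⁴ K⁻¹
Layer 2 at 11 °C → α = 1.5×10⁻⁴ K⁻¹
Layer 3 at 1.8 °C → α = 0.78×10⁻⁴ K⁻¹
Layer 1: 2.7×10⁻⁴ × 280 × 0.48 = 0.036288 m
Layer 2: 1.5×10⁻⁴ × 0.82 × 640 = 0.07872 m
920–2320 m: 0.65 × 0.78×10⁻⁴ × 1400 = 0.07098 m
Δh = 0.036288 + 0.07872 + 0.07098 = 0.185988 m

18.6 cm of thermosteric rise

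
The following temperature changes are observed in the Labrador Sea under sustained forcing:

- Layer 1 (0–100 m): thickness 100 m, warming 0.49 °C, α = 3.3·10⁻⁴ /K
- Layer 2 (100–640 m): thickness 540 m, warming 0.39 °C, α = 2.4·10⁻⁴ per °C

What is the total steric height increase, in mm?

0.49 × 3.3×10⁻⁴ × 100 = 0.01617 m
540 × 0.39 × 2.4×10⁻⁴ = 0.050544 m
Δh = 0.01617 + 0.050544 = 0.066714 m ≈ 66.7 mm

66.7 mm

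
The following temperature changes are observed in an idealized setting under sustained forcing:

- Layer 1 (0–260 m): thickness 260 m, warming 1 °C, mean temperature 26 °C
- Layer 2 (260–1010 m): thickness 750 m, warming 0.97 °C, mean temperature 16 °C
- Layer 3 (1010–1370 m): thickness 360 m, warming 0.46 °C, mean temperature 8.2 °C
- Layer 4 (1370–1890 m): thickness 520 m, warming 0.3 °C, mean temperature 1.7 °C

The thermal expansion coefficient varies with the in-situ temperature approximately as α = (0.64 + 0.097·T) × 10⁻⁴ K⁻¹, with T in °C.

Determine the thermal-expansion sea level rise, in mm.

Δh = 278 mm

Layer 1: α = (0.64 + 0.097×26)×10⁻⁴ = 3.162×10⁻⁴ K⁻¹
Layer 2: α = (0.64 + 0.097×16)×10⁻⁴ = 2.192×10⁻⁴ K⁻¹
Layer 3: α = (0.64 + 0.097×8.2)×10⁻⁴ = 1.4354×10⁻⁴ K⁻¹
Layer 4: α = (0.64 + 0.097×1.7)×10⁻⁴ = 0.8049×10⁻⁴ K⁻¹
260 × 1 × 3.162×10⁻⁴ = 0.082212 m
Layer 2: 750 × 2.192×10⁻⁴ × 0.97 = 0.159468 m
0.46 × 1.4354×10⁻⁴ × 360 = 0.023770224 m
0.3 × 520 × 0.8049×10⁻⁴ = 0.01255644 m
Δh = 0.082212 + 0.159468 + 0.023770224 + 0.01255644 = 0.278006664 m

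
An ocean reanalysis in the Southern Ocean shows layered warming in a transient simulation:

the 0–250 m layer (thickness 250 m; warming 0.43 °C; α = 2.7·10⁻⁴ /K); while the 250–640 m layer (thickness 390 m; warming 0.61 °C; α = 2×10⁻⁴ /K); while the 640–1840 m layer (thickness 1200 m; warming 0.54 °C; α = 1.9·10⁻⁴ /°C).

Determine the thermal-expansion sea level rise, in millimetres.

0.43 × 2.7×10⁻⁴ × 250 = 0.029025 m
390 × 0.61 × 2×10⁻⁴ = 0.04758 m
0.54 × 1.9×10⁻⁴ × 1200 = 0.12312 m
Δh = 0.029025 + 0.04758 + 0.12312 = 0.199725 m ≈ 200 mm

Δh ≈ 200 mm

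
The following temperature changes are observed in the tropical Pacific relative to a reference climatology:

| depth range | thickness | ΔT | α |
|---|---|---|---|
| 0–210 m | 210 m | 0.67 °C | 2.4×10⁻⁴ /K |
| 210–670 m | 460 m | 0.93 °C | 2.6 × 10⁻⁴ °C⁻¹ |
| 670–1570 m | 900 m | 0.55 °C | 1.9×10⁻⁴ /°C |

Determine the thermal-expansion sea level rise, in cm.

210 × 0.67 × 2.4×10⁻⁴ = 0.033768 m
210–670 m: 0.93 × 460 × 2.6×10⁻⁴ = 0.111228 m
670–1570 m: 0.55 × 1.9×10⁻⁴ × 900 = 0.09405 m
Δh = 0.033768 + 0.111228 + 0.09405 = 0.239046 m

Δh = 24 cm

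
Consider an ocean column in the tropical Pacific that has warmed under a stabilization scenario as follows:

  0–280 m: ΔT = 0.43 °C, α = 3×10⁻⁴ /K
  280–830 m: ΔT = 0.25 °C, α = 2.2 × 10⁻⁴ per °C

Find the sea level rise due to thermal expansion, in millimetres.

0.43 × 280 × 3×10⁻⁴ = 0.03612 m
280–830 m: 0.25 × 550 × 2.2×10⁻⁴ = 0.03025 m
Δh = 0.03612 + 0.03025 = 0.06637 m ≈ 66 mm

Δh ≈ 66 mm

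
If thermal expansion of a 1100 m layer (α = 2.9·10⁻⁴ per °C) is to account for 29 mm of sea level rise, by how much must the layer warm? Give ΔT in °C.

0.0909 °C

ΔT = Δh/(αH) = 0.029 / (2.9×10⁻⁴ × 1100) ≈ 0.09091 °C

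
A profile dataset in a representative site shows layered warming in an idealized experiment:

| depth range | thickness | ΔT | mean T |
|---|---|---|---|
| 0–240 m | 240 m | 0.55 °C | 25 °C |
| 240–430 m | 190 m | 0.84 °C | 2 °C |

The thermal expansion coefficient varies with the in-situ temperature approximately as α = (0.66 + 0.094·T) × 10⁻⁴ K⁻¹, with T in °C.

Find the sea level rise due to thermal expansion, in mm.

53.3 mm of thermosteric rise

Layer 1: α = (0.66 + 0.094×25)×10⁻⁴ = 3.01×10⁻⁴ K⁻¹
Layer 2: α = (0.66 + 0.094×2)×10⁻⁴ = 0.848×10⁻⁴ K⁻¹
Layer 1: 0.55 × 3.01×10⁻⁴ × 240 = 0.039732 m
0.848×10⁻⁴ × 190 × 0.84 = 0.01353408 m
Δh = 0.039732 + 0.01353408 = 0.05326608 m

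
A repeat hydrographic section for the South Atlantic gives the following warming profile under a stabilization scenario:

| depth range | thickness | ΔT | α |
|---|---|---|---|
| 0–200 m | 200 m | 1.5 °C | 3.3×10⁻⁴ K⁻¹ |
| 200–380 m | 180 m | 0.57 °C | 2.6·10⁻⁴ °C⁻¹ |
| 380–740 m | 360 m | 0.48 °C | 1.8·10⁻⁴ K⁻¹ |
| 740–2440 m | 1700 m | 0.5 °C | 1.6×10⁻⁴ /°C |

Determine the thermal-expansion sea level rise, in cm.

about 29.3 cm

0–200 m: 3.3×10⁻⁴ × 1.5 × 200 = 0.09900 m
180 × 2.6×10⁻⁴ × 0.57 = 0.026676 m
1.8×10⁻⁴ × 0.48 × 360 = 0.031104 m
1700 × 1.6×10⁻⁴ × 0.5 = 0.13600 m
Δh = 0.09900 + 0.026676 + 0.031104 + 0.13600 = 0.29278 m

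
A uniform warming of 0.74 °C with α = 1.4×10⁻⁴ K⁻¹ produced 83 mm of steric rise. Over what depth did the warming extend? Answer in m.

H = Δh/(αΔT) = 0.083 / (1.4×10⁻⁴ × 0.74) ≈ 801.2 m

801 m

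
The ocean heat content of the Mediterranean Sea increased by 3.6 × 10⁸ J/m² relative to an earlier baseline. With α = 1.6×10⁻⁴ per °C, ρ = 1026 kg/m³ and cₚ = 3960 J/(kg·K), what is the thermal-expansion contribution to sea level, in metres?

0.014 m

Δh = αQ/(ρcₚ) = 1.6×10⁻⁴ × 3.6×10⁸ / (1026 × 3960) ≈ 0.014177 m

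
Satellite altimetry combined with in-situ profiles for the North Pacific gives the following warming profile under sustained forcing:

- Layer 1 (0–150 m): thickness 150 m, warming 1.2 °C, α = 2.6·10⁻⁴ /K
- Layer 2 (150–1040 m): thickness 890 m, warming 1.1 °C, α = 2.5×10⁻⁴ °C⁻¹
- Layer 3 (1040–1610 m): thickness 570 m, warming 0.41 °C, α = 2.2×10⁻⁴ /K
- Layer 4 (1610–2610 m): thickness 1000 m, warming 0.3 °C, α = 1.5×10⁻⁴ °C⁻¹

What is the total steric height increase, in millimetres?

150 × 1.2 × 2.6×10⁻⁴ = 0.04680 m
150–1040 m: 890 × 2.5×10⁻⁴ × 1.1 = 0.24475 m
1040–1610 m: 2.2×10⁻⁴ × 570 × 0.41 = 0.051414 m
1610–2610 m: 0.3 × 1000 × 1.5×10⁻⁴ = 0.04500 m
Δh = 0.04680 + 0.24475 + 0.051414 + 0.04500 = 0.387964 m ≈ 388 mm

388 mm of thermosteric rise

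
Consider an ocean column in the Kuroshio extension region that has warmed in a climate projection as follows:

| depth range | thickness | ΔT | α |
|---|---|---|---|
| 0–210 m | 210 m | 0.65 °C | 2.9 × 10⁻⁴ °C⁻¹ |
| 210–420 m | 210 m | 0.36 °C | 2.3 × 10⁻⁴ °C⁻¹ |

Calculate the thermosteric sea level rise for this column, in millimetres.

57.0 mm

2.9×10⁻⁴ × 210 × 0.65 = 0.039585 m
Layer 2: 2.3×10⁻⁴ × 0.36 × 210 = 0.017388 m
Δh = 0.039585 + 0.017388 = 0.056973 m ≈ 57.0 mm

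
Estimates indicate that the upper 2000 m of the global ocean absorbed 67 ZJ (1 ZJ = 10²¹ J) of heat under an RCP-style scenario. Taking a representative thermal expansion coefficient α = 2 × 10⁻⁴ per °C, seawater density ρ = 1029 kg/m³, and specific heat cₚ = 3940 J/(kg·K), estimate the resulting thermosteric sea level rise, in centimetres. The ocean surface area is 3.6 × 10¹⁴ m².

Per unit area: Q = 67×10²¹ / (3.6×10¹⁴) ≈ 1.861×10⁸ J/m²
Δh = αQ/(ρcₚ) = 2×10⁻⁴ × 1.861×10⁸ / (1029 × 3940) ≈ 0.0091805 m

about 0.918 cm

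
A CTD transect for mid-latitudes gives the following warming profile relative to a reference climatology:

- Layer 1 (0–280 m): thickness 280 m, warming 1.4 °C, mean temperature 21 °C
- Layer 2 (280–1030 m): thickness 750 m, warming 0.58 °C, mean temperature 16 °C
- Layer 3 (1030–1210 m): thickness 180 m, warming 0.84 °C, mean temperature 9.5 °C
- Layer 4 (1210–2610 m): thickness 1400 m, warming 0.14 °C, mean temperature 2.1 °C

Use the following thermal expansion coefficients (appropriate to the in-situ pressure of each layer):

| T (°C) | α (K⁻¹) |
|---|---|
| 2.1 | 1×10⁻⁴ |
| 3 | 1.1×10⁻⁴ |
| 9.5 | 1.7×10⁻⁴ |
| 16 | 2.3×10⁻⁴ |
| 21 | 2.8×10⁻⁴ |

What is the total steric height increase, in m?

0.255 m of thermosteric rise

Layer 1 at 21 °C → α = 2.8×10⁻⁴ K⁻¹
Layer 2 at 16 °C → α = 2.3×10⁻⁴ K⁻¹
Layer 3 at 9.5 °C → α = 1.7×10⁻⁴ K⁻¹
Layer 4 at 2.1 °C → α = 1×10⁻⁴ K⁻¹
Layer 1: 1.4 × 2.8×10⁻⁴ × 280 = 0.10976 m
280–1030 m: 2.3×10⁻⁴ × 750 × 0.58 = 0.10005 m
0.84 × 180 × 1.7×10⁻⁴ = 0.025704 m
Layer 4: 1×10⁻⁴ × 0.14 × 1400 = 0.01960 m
Δh = 0.10976 + 0.10005 + 0.025704 + 0.01960 = 0.255114 m ≈ 0.255 m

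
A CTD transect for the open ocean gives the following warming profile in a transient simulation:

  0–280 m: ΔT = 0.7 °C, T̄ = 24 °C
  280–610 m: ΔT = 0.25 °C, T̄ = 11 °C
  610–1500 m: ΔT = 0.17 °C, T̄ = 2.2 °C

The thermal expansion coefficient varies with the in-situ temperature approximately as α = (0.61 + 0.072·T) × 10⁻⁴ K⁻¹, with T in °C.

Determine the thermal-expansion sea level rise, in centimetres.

Layer 1: α = (0.61 + 0.072×24)×10⁻⁴ = 2.338×10⁻⁴ K⁻¹
Layer 2: α = (0.61 + 0.072×11)×10⁻⁴ = 1.402×10⁻⁴ K⁻¹
Layer 3: α = (0.61 + 0.072×2.2)×10⁻⁴ = 0.7684×10⁻⁴ K⁻¹
Layer 1: 0.7 × 2.338×10⁻⁴ × 280 = 0.0458248 m
280–610 m: 1.402×10⁻⁴ × 0.25 × 330 = 0.0115665 m
610–1500 m: 0.7684×10⁻⁴ × 890 × 0.17 = 0.011625892 m
Δh = 0.0458248 + 0.0115665 + 0.011625892 = 0.069017192 m

6.90 cm of thermosteric rise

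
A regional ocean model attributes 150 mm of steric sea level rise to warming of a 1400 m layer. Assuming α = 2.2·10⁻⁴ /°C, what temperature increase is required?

ΔT = Δh/(αH) = 0.15 / (2.2×10⁻⁴ × 1400) ≈ 0.4870 °C

0.49 °C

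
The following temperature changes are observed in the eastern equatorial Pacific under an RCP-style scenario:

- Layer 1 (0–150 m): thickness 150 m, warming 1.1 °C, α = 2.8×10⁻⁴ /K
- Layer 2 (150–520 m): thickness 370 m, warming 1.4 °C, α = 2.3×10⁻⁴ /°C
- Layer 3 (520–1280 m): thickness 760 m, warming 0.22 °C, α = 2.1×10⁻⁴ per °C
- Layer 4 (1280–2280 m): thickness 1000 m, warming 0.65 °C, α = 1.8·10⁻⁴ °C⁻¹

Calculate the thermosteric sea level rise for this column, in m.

0.317 m

Layer 1: 150 × 1.1 × 2.8×10⁻⁴ = 0.04620 m
2.3×10⁻⁴ × 1.4 × 370 = 0.11914 m
760 × 0.22 × 2.1×10⁻⁴ = 0.035112 m
1280–2280 m: 1.8×10⁻⁴ × 1000 × 0.65 = 0.11700 m
Δh = 0.04620 + 0.11914 + 0.035112 + 0.11700 = 0.317452 m ≈ 0.317 m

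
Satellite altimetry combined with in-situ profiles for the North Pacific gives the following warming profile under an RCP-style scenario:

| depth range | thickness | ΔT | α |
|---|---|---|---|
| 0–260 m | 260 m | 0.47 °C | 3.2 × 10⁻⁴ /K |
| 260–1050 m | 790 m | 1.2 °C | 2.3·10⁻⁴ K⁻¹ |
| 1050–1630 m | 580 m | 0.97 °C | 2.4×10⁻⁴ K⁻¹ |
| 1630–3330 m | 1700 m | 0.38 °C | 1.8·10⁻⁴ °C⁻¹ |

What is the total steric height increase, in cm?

Δh = 50.8 cm

3.2×10⁻⁴ × 260 × 0.47 = 0.039104 m
Layer 2: 2.3×10⁻⁴ × 790 × 1.2 = 0.21804 m
1050–1630 m: 580 × 0.97 × 2.4×10⁻⁴ = 0.135024 m
Layer 4: 1700 × 1.8×10⁻⁴ × 0.38 = 0.11628 m
Δh = 0.039104 + 0.21804 + 0.135024 + 0.11628 = 0.508448 m ≈ 50.8 cm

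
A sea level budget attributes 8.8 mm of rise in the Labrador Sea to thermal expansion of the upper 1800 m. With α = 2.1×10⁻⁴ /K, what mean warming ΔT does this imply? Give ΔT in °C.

ΔT = Δh/(αH) = 0.0088 / (2.1×10⁻⁴ × 1800) ≈ 0.02328 °C

0.0233 °C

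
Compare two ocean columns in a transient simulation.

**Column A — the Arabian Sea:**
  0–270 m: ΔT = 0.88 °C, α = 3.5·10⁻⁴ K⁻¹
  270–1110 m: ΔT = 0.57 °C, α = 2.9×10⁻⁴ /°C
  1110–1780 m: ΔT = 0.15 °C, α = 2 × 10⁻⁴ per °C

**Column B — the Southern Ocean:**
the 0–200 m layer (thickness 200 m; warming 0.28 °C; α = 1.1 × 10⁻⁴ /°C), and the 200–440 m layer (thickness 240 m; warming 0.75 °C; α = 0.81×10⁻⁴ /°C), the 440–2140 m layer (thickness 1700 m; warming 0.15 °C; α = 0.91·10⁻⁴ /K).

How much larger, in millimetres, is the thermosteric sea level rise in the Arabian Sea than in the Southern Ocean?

198 mm larger

A 0–270 m: 0.88 × 270 × 3.5×10⁻⁴ = 0.08316 m
A 2.9×10⁻⁴ × 0.57 × 840 = 0.138852 m
A 1110–1780 m: 0.15 × 2×10⁻⁴ × 670 = 0.02010 m
A total: 0.242112 m
B Layer 1: 1.1×10⁻⁴ × 200 × 0.28 = 0.00616 m
B Layer 2: 0.75 × 0.81×10⁻⁴ × 240 = 0.01458 m
B 440–2140 m: 1700 × 0.15 × 0.91×10⁻⁴ = 0.023205 m
B total: 0.043945 m
Difference: 0.242112 − 0.043945 = 0.198167 m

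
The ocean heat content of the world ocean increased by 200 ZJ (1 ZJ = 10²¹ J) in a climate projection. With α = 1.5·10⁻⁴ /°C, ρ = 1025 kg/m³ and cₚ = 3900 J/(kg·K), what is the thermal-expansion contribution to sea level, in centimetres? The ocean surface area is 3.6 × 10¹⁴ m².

Per unit area: Q = 200×10²¹ / (3.6×10¹⁴) ≈ 5.556×10⁸ J/m²
Δh = αQ/(ρcₚ) = 1.5×10⁻⁴ × 5.556×10⁸ / (1025 × 3900) ≈ 0.020848 m

2.08 cm of thermosteric rise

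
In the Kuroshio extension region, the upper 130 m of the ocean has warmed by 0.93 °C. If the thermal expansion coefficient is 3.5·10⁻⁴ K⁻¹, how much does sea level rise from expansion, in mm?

Δh = 42 mm

Δh = αΔT·H = 3.5×10⁻⁴ × 0.93 × 130 = 0.042315 m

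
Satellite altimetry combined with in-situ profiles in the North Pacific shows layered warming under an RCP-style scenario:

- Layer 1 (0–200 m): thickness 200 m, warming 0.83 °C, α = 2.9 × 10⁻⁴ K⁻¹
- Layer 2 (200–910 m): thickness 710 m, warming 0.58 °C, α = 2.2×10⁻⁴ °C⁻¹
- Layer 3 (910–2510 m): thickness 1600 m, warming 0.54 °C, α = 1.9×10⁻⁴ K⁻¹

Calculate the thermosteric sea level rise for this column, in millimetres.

300 mm

0.83 × 200 × 2.9×10⁻⁴ = 0.04814 m
200–910 m: 710 × 2.2×10⁻⁴ × 0.58 = 0.090596 m
910–2510 m: 1600 × 0.54 × 1.9×10⁻⁴ = 0.16416 m
Δh = 0.04814 + 0.090596 + 0.16416 = 0.302896 m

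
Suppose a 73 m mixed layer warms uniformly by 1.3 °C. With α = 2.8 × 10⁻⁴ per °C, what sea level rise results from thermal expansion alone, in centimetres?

Δh = αΔT·H = 2.8×10⁻⁴ × 1.3 × 73 = 0.026572 m

Δh ≈ 2.66 cm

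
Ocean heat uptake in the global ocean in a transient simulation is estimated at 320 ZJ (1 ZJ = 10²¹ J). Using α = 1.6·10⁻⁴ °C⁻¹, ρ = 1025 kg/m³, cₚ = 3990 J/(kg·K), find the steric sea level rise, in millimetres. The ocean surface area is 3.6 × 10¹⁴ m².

Per unit area: Q = 320×10²¹ / (3.6×10¹⁴) ≈ 8.889×10⁸ J/m²
Δh = αQ/(ρcₚ) = 1.6×10⁻⁴ × 8.889×10⁸ / (1025 × 3990) ≈ 0.034776 m

about 34.8 mm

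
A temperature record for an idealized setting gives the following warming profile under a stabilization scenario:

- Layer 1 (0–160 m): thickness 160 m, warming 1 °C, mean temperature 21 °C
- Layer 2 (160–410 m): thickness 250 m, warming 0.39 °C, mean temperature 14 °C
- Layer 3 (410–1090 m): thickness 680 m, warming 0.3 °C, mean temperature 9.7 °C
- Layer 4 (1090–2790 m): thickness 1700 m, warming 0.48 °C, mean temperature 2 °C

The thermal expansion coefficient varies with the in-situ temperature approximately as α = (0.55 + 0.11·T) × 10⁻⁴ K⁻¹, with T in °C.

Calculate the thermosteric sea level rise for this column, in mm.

about 162 mm

Layer 1: α = (0.55 + 0.11×21)×10⁻⁴ = 2.86×10⁻⁴ K⁻¹
Layer 2: α = (0.55 + 0.11×14)×10⁻⁴ = 2.09×10⁻⁴ K⁻¹
Layer 3: α = (0.55 + 0.11×9.7)×10⁻⁴ = 1.617×10⁻⁴ K⁻¹
Layer 4: α = (0.55 + 0.11×2)×10⁻⁴ = 0.77×10⁻⁴ K⁻¹
1 × 2.86×10⁻⁴ × 160 = 0.04576 m
2.09×10⁻⁴ × 0.39 × 250 = 0.0203775 m
410–1090 m: 0.3 × 680 × 1.617×10⁻⁴ = 0.0329868 m
1090–2790 m: 0.48 × 1700 × 0.77×10⁻⁴ = 0.062832 m
Δh = 0.04576 + 0.0203775 + 0.0329868 + 0.062832 = 0.1619563 m ≈ 162 mm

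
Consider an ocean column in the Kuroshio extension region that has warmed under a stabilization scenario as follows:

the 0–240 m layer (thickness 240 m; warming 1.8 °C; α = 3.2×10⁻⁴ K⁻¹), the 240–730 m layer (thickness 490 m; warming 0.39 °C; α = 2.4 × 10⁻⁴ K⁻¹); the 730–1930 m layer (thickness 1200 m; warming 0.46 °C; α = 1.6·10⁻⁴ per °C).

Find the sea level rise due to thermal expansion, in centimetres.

27 cm of thermosteric rise

240 × 1.8 × 3.2×10⁻⁴ = 0.13824 m
Layer 2: 490 × 0.39 × 2.4×10⁻⁴ = 0.045864 m
730–1930 m: 1200 × 0.46 × 1.6×10⁻⁴ = 0.08832 m
Δh = 0.13824 + 0.045864 + 0.08832 = 0.272424 m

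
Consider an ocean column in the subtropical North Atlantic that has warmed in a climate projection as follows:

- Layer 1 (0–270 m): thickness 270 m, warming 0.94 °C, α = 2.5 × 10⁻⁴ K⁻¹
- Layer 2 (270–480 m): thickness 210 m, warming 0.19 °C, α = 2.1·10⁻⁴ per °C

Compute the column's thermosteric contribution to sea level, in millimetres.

0–270 m: 2.5×10⁻⁴ × 0.94 × 270 = 0.06345 m
Layer 2: 2.1×10⁻⁴ × 210 × 0.19 = 0.008379 m
Δh = 0.06345 + 0.008379 = 0.071829 m ≈ 71.8 mm

Δh = 71.8 mm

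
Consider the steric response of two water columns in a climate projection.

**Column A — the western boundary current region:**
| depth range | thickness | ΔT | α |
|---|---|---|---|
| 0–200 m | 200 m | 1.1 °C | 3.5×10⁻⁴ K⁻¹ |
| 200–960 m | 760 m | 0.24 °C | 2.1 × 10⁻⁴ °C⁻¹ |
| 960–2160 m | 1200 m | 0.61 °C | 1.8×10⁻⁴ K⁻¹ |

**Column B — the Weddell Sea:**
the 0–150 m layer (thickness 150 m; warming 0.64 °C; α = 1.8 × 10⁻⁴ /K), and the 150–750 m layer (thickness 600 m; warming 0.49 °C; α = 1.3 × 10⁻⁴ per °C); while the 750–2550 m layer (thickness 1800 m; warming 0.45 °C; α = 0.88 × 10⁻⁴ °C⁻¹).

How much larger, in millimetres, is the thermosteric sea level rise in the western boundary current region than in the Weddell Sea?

120 mm

A 0–200 m: 200 × 1.1 × 3.5×10⁻⁴ = 0.07700 m
A 200–960 m: 760 × 0.24 × 2.1×10⁻⁴ = 0.038304 m
A 960–2160 m: 1.8×10⁻⁴ × 1200 × 0.61 = 0.13176 m
A total: 0.247064 m
B Layer 1: 150 × 0.64 × 1.8×10⁻⁴ = 0.01728 m
B Layer 2: 0.49 × 600 × 1.3×10⁻⁴ = 0.03822 m
B 750–2550 m: 0.45 × 0.88×10⁻⁴ × 1800 = 0.07128 m
B total: 0.12678 m
Difference: 0.247064 − 0.12678 = 0.120284 m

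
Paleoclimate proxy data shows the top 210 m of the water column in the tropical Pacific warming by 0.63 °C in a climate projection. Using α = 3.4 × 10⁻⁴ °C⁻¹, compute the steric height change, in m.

Δh = αΔT·H = 3.4×10⁻⁴ × 0.63 × 210 = 0.044982 m

Δh ≈ 0.0450 m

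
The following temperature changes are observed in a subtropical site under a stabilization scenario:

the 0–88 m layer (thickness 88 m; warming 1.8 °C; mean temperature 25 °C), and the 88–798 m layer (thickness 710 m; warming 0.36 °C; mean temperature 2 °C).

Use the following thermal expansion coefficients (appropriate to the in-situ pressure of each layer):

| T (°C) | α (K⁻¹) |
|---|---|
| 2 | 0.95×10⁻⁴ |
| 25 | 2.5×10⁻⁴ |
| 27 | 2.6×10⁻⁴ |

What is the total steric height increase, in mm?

Layer 1 at 25 °C → α = 2.5×10⁻⁴ K⁻¹
Layer 2 at 2 °C → α = 0.95×10⁻⁴ K⁻¹
0–88 m: 88 × 1.8 × 2.5×10⁻⁴ = 0.03960 m
710 × 0.95×10⁻⁴ × 0.36 = 0.024282 m
Δh = 0.03960 + 0.024282 = 0.063882 m

Δh = 63.9 mm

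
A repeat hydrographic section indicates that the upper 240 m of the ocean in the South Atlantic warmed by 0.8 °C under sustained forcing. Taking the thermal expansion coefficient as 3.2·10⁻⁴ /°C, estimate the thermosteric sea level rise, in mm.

61.4 mm

Δh = αΔT·H = 3.2×10⁻⁴ × 0.8 × 240 = 0.06144 m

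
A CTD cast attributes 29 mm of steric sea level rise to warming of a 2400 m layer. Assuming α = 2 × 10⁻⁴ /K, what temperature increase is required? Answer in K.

ΔT = Δh/(αH) = 0.029 / (2×10⁻⁴ × 2400) ≈ 0.06042 K

about 0.0604 K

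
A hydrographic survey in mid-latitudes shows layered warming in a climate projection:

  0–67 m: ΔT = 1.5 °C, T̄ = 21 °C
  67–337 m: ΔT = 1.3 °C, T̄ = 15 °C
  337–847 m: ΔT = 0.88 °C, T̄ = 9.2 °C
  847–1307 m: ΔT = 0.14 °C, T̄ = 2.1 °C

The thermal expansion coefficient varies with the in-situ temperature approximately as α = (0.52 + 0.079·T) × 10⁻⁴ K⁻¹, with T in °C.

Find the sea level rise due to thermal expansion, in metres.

Δh = 0.142 m

Layer 1: α = (0.52 + 0.079×21)×10⁻⁴ = 2.179×10⁻⁴ K⁻¹
Layer 2: α = (0.52 + 0.079×15)×10⁻⁴ = 1.705×10⁻⁴ K⁻¹
Layer 3: α = (0.52 + 0.079×9.2)×10⁻⁴ = 1.2468×10⁻⁴ K⁻¹
Layer 4: α = (0.52 + 0.079×2.1)×10⁻⁴ = 0.6859×10⁻⁴ K⁻¹
Layer 1: 1.5 × 2.179×10⁻⁴ × 67 = 0.02189895 m
67–337 m: 1.705×10⁻⁴ × 270 × 1.3 = 0.0598455 m
337–847 m: 510 × 0.88 × 1.2468×10⁻⁴ = 0.055956384 m
Layer 4: 460 × 0.6859×10⁻⁴ × 0.14 = 0.004417196 m
Δh = 0.02189895 + 0.0598455 + 0.055956384 + 0.004417196 = 0.14211803 m ≈ 0.142 m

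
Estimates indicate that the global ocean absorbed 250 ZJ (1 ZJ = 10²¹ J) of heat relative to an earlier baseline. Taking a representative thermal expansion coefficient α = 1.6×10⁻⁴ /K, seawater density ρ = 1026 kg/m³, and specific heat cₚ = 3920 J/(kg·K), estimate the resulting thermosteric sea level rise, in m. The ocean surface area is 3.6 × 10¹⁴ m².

Per unit area: Q = 250×10²¹ / (3.6×10¹⁴) ≈ 6.944×10⁸ J/m²
Δh = αQ/(ρcₚ) = 1.6×10⁻⁴ × 6.944×10⁸ / (1026 × 3920) ≈ 0.027625 m

0.0276 m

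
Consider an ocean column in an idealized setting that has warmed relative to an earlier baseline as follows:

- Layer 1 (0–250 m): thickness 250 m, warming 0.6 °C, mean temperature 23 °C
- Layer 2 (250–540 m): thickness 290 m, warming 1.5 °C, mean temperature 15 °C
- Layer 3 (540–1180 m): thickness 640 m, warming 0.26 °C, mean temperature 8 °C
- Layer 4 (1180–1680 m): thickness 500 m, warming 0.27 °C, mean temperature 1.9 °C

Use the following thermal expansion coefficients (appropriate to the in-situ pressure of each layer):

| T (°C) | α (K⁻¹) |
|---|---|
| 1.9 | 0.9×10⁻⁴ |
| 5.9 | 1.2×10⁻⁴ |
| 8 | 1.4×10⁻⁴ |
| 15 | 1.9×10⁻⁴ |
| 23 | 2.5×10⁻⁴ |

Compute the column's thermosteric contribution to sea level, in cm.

Δh ≈ 16 cm

Layer 1 at 23 °C → α = 2.5×10⁻⁴ K⁻¹
Layer 2 at 15 °C → α = 1.9×10⁻⁴ K⁻¹
Layer 3 at 8 °C → α = 1.4×10⁻⁴ K⁻¹
Layer 4 at 1.9 °C → α = 0.9×10⁻⁴ K⁻¹
Layer 1: 0.6 × 2.5×10⁻⁴ × 250 = 0.03750 m
250–540 m: 1.5 × 290 × 1.9×10⁻⁴ = 0.08265 m
640 × 0.26 × 1.4×10⁻⁴ = 0.023296 m
Layer 4: 500 × 0.27 × 0.9×10⁻⁴ = 0.01215 m
Δh = 0.03750 + 0.08265 + 0.023296 + 0.01215 = 0.155596 m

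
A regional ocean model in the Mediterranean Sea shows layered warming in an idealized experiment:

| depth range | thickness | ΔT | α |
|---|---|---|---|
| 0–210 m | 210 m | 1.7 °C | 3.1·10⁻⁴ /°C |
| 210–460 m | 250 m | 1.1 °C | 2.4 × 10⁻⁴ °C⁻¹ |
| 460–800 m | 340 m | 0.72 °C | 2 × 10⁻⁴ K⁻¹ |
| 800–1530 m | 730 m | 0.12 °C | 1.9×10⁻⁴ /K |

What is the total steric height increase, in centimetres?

Layer 1: 1.7 × 210 × 3.1×10⁻⁴ = 0.11067 m
Layer 2: 2.4×10⁻⁴ × 1.1 × 250 = 0.06600 m
0.72 × 2×10⁻⁴ × 340 = 0.04896 m
800–1530 m: 0.12 × 730 × 1.9×10⁻⁴ = 0.016644 m
Δh = 0.11067 + 0.06600 + 0.04896 + 0.016644 = 0.242274 m

Δh ≈ 24.2 cm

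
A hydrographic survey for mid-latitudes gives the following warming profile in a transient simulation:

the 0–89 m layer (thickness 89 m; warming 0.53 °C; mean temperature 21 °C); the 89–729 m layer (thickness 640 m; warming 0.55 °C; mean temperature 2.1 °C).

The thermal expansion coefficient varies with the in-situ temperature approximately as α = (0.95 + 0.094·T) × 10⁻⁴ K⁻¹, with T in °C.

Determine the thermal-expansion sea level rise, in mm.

54.2 mm

Layer 1: α = (0.95 + 0.094×21)×10⁻⁴ = 2.924×10⁻⁴ K⁻¹
Layer 2: α = (0.95 + 0.094×2.1)×10⁻⁴ = 1.1474×10⁻⁴ K⁻¹
Layer 1: 2.924×10⁻⁴ × 89 × 0.53 = 0.013792508 m
89–729 m: 0.55 × 640 × 1.1474×10⁻⁴ = 0.04038848 m
Δh = 0.013792508 + 0.04038848 = 0.054180988 m ≈ 54.2 mm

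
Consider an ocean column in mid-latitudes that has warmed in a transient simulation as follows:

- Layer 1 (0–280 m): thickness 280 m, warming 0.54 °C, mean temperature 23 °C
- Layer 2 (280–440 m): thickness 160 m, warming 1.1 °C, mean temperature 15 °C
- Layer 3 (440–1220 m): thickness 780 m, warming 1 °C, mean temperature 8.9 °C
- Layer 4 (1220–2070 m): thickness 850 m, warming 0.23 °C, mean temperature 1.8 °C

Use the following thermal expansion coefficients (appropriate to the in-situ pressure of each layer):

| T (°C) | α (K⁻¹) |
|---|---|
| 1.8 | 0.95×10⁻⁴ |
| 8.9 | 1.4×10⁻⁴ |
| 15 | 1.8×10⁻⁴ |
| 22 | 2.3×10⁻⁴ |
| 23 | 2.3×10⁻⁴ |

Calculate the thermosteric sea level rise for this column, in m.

Layer 1 at 23 °C → α = 2.3×10⁻⁴ K⁻¹
Layer 2 at 15 °C → α = 1.8×10⁻⁴ K⁻¹
Layer 3 at 8.9 °C → α = 1.4×10⁻⁴ K⁻¹
Layer 4 at 1.8 °C → α = 0.95×10⁻⁴ K⁻¹
Layer 1: 0.54 × 2.3×10⁻⁴ × 280 = 0.034776 m
Layer 2: 1.8×10⁻⁴ × 1.1 × 160 = 0.03168 m
Layer 3: 1.4×10⁻⁴ × 1 × 780 = 0.10920 m
1220–2070 m: 0.23 × 0.95×10⁻⁴ × 850 = 0.0185725 m
Δh = 0.034776 + 0.03168 + 0.10920 + 0.0185725 = 0.1942285 m

0.194 m of thermosteric rise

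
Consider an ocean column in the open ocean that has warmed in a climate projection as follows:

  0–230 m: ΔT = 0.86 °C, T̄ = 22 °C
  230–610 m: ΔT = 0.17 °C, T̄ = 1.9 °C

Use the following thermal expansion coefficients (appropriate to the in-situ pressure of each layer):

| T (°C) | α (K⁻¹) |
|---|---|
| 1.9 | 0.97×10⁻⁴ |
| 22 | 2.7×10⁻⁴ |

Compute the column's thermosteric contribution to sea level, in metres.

Δh = 0.0597 m

Layer 1 at 22 °C → α = 2.7×10⁻⁴ K⁻¹
Layer 2 at 1.9 °C → α = 0.97×10⁻⁴ K⁻¹
0.86 × 230 × 2.7×10⁻⁴ = 0.053406 m
Layer 2: 0.17 × 0.97×10⁻⁴ × 380 = 0.0062662 m
Δh = 0.053406 + 0.0062662 = 0.0596722 m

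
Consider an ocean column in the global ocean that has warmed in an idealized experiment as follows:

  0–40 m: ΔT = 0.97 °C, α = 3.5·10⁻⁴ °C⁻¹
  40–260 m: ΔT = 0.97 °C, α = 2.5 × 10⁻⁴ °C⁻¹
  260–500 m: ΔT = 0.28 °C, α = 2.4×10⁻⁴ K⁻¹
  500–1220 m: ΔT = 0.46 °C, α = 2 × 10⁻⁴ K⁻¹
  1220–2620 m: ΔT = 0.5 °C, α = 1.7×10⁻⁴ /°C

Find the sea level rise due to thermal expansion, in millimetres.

Δh ≈ 268 mm

0.97 × 40 × 3.5×10⁻⁴ = 0.01358 m
40–260 m: 0.97 × 2.5×10⁻⁴ × 220 = 0.05335 m
260–500 m: 240 × 2.4×10⁻⁴ × 0.28 = 0.016128 m
Layer 4: 720 × 0.46 × 2×10⁻⁴ = 0.06624 m
1.7×10⁻⁴ × 1400 × 0.5 = 0.11900 m
Δh = 0.01358 + 0.05335 + 0.016128 + 0.06624 + 0.11900 = 0.268298 m ≈ 268 mm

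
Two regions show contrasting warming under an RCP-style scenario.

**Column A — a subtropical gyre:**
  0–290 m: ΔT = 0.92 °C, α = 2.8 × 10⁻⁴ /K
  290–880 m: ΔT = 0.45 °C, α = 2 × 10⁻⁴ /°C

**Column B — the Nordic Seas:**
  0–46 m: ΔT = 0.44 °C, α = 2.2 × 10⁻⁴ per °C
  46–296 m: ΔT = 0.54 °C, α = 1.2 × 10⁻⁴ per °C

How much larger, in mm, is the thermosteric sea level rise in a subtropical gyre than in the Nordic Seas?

107 mm larger

A 0.92 × 2.8×10⁻⁴ × 290 = 0.074704 m
A 290–880 m: 0.45 × 2×10⁻⁴ × 590 = 0.05310 m
A total: 0.127804 m
B 0–46 m: 46 × 0.44 × 2.2×10⁻⁴ = 0.0044528 m
B Layer 2: 250 × 0.54 × 1.2×10⁻⁴ = 0.01620 m
B total: 0.0206528 m
Difference: 0.127804 − 0.0206528 = 0.1071512 m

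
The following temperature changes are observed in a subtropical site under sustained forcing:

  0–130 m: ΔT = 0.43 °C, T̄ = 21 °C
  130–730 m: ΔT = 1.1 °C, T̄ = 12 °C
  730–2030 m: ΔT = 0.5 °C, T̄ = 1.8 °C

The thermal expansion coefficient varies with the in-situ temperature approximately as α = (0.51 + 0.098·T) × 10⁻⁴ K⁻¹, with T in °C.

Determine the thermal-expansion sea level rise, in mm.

Layer 1: α = (0.51 + 0.098×21)×10⁻⁴ = 2.568×10⁻⁴ K⁻¹
Layer 2: α = (0.51 + 0.098×12)×10⁻⁴ = 1.686×10⁻⁴ K⁻¹
Layer 3: α = (0.51 + 0.098×1.8)×10⁻⁴ = 0.6864×10⁻⁴ K⁻¹
Layer 1: 2.568×10⁻⁴ × 130 × 0.43 = 0.01435512 m
Layer 2: 600 × 1.686×10⁻⁴ × 1.1 = 0.111276 m
1300 × 0.5 × 0.6864×10⁻⁴ = 0.044616 m
Δh = 0.01435512 + 0.111276 + 0.044616 = 0.17024712 m

Δh = 170 mm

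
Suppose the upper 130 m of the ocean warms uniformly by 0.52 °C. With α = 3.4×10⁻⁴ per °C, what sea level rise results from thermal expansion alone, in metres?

Δh = αΔT·H = 3.4×10⁻⁴ × 0.52 × 130 = 0.022984 m

0.023 m of thermosteric rise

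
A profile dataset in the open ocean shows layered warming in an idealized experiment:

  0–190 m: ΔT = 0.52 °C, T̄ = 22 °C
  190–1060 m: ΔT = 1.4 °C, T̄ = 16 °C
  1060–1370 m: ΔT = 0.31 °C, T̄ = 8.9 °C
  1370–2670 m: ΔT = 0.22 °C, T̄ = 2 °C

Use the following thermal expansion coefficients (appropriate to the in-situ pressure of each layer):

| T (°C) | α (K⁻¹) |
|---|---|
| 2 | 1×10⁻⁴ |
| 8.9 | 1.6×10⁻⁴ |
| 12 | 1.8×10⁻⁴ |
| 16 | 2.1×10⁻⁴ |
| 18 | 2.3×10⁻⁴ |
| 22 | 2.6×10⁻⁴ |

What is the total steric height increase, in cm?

Layer 1 at 22 °C → α = 2.6×10⁻⁴ K⁻¹
Layer 2 at 16 °C → α = 2.1×10⁻⁴ K⁻¹
Layer 3 at 8.9 °C → α = 1.6×10⁻⁴ K⁻¹
Layer 4 at 2 °C → α = 1×10⁻⁴ K⁻¹
2.6×10⁻⁴ × 0.52 × 190 = 0.025688 m
870 × 1.4 × 2.1×10⁻⁴ = 0.25578 m
310 × 1.6×10⁻⁴ × 0.31 = 0.015376 m
Layer 4: 1300 × 0.22 × 1×10⁻⁴ = 0.02860 m
Δh = 0.025688 + 0.25578 + 0.015376 + 0.02860 = 0.325444 m

about 32.5 cm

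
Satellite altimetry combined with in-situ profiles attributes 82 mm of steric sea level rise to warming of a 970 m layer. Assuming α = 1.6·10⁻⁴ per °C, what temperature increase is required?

about 0.53 °C

ΔT = Δh/(αH) = 0.082 / (1.6×10⁻⁴ × 970) ≈ 0.5284 °C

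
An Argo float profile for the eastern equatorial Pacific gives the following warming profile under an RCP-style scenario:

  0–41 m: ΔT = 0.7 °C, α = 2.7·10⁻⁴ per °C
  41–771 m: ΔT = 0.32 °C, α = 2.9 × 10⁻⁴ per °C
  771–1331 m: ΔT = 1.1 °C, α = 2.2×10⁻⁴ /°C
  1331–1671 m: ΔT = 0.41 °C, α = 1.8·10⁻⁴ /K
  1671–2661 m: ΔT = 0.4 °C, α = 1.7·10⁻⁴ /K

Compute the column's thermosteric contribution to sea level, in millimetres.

0–41 m: 0.7 × 2.7×10⁻⁴ × 41 = 0.007749 m
41–771 m: 2.9×10⁻⁴ × 0.32 × 730 = 0.067744 m
Layer 3: 1.1 × 560 × 2.2×10⁻⁴ = 0.13552 m
1331–1671 m: 0.41 × 340 × 1.8×10⁻⁴ = 0.025092 m
1.7×10⁻⁴ × 990 × 0.4 = 0.06732 m
Δh = 0.007749 + 0.067744 + 0.13552 + 0.025092 + 0.06732 = 0.303425 m ≈ 303 mm

303 mm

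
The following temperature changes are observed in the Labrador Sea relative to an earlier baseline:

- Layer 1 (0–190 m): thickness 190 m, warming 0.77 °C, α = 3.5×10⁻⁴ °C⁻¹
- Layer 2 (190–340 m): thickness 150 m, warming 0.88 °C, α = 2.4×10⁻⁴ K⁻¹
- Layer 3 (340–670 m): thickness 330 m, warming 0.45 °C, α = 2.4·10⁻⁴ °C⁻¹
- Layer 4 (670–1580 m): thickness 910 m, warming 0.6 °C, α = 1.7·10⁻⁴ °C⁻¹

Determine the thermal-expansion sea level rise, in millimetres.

210 mm of thermosteric rise

190 × 3.5×10⁻⁴ × 0.77 = 0.051205 m
190–340 m: 0.88 × 150 × 2.4×10⁻⁴ = 0.03168 m
Layer 3: 0.45 × 2.4×10⁻⁴ × 330 = 0.03564 m
1.7×10⁻⁴ × 0.6 × 910 = 0.09282 m
Δh = 0.051205 + 0.03168 + 0.03564 + 0.09282 = 0.211345 m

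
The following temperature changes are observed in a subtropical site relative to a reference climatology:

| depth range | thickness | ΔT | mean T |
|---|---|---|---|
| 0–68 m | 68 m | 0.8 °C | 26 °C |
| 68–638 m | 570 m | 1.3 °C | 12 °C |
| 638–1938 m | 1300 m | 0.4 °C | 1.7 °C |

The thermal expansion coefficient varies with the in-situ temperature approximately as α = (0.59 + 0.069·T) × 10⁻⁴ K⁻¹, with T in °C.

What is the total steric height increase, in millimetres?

Layer 1: α = (0.59 + 0.069×26)×10⁻⁴ = 2.384×10⁻⁴ K⁻¹
Layer 2: α = (0.59 + 0.069×12)×10⁻⁴ = 1.418×10⁻⁴ K⁻¹
Layer 3: α = (0.59 + 0.069×1.7)×10⁻⁴ = 0.7073×10⁻⁴ K⁻¹
0–68 m: 2.384×10⁻⁴ × 68 × 0.8 = 0.01296896 m
1.3 × 1.418×10⁻⁴ × 570 = 0.1050738 m
Layer 3: 0.7073×10⁻⁴ × 1300 × 0.4 = 0.0367796 m
Δh = 0.01296896 + 0.1050738 + 0.0367796 = 0.15482236 m ≈ 155 mm

155 mm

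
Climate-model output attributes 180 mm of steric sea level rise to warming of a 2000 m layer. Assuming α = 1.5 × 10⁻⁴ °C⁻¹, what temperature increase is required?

ΔT ≈ 0.600 K

ΔT = Δh/(αH) = 0.18 / (1.5×10⁻⁴ × 2000) = 0.6000 K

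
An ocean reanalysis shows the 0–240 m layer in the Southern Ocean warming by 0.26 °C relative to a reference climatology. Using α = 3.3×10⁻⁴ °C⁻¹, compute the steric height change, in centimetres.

Δh = αΔT·H = 3.3×10⁻⁴ × 0.26 × 240 = 0.020592 m

Δh ≈ 2.06 cm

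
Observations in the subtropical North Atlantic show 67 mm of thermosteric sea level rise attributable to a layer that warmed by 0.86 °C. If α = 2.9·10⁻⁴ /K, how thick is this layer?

H ≈ 269 m

H = Δh/(αΔT) = 0.067 / (2.9×10⁻⁴ × 0.86) ≈ 268.6 m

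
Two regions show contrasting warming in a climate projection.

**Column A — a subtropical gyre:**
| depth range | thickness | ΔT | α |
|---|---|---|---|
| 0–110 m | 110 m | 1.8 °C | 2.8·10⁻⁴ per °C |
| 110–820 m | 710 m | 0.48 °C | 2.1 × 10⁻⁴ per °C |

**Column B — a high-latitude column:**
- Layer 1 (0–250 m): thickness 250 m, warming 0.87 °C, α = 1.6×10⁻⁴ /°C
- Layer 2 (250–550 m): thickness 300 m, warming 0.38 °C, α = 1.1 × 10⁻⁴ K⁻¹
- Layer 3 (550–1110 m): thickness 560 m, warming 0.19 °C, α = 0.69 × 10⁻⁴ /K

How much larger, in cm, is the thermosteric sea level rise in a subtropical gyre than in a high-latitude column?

7.2 cm larger

A 1.8 × 2.8×10⁻⁴ × 110 = 0.05544 m
A 110–820 m: 2.1×10⁻⁴ × 0.48 × 710 = 0.071568 m
A total: 0.127008 m
B Layer 1: 1.6×10⁻⁴ × 250 × 0.87 = 0.03480 m
B 0.38 × 300 × 1.1×10⁻⁴ = 0.01254 m
B Layer 3: 0.19 × 0.69×10⁻⁴ × 560 = 0.0073416 m
B total: 0.0546816 m
Difference: 0.127008 − 0.0546816 = 0.0723264 m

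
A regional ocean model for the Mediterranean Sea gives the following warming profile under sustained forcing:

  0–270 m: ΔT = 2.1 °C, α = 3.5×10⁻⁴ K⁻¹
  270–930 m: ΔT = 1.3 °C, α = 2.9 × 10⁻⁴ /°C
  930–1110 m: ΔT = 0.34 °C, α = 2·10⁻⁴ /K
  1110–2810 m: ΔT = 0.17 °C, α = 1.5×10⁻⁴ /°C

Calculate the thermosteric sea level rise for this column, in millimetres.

270 × 3.5×10⁻⁴ × 2.1 = 0.19845 m
660 × 2.9×10⁻⁴ × 1.3 = 0.24882 m
Layer 3: 0.34 × 2×10⁻⁴ × 180 = 0.01224 m
1110–2810 m: 0.17 × 1.5×10⁻⁴ × 1700 = 0.04335 m
Δh = 0.19845 + 0.24882 + 0.01224 + 0.04335 = 0.50286 m ≈ 503 mm

503 mm of thermosteric rise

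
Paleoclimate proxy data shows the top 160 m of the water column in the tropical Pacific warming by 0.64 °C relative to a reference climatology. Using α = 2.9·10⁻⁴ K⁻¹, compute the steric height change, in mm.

Δh = αΔT·H = 2.9×10⁻⁴ × 0.64 × 160 = 0.029696 m

Δh = 30 mm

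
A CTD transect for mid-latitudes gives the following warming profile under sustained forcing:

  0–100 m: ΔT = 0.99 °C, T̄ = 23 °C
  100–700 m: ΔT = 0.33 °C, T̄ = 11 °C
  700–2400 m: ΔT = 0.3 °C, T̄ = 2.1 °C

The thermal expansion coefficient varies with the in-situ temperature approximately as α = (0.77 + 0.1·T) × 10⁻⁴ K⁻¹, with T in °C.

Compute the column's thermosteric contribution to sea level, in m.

Δh ≈ 0.12 m

Layer 1: α = (0.77 + 0.1×23)×10⁻⁴ = 3.07×10⁻⁴ K⁻¹
Layer 2: α = (0.77 + 0.1×11)×10⁻⁴ = 1.87×10⁻⁴ K⁻¹
Layer 3: α = (0.77 + 0.1×2.1)×10⁻⁴ = 0.98×10⁻⁴ K⁻¹
3.07×10⁻⁴ × 100 × 0.99 = 0.030393 m
Layer 2: 1.87×10⁻⁴ × 0.33 × 600 = 0.037026 m
700–2400 m: 1700 × 0.3 × 0.98×10⁻⁴ = 0.04998 m
Δh = 0.030393 + 0.037026 + 0.04998 = 0.117399 m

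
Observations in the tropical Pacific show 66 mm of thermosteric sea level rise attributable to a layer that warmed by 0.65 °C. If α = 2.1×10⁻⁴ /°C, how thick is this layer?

480 m

H = Δh/(αΔT) = 0.066 / (2.1×10⁻⁴ × 0.65) ≈ 483.5 m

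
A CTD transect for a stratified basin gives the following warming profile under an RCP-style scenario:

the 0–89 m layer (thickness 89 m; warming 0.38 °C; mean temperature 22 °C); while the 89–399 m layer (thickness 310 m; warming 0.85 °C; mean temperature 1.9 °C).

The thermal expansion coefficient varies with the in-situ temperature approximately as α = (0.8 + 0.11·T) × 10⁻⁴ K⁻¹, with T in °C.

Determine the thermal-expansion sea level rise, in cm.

Layer 1: α = (0.8 + 0.11×22)×10⁻⁴ = 3.22×10⁻⁴ K⁻¹
Layer 2: α = (0.8 + 0.11×1.9)×10⁻⁴ = 1.009×10⁻⁴ K⁻¹
Layer 1: 89 × 0.38 × 3.22×10⁻⁴ = 0.01089004 m
89–399 m: 1.009×10⁻⁴ × 310 × 0.85 = 0.02658715 m
Δh = 0.01089004 + 0.02658715 = 0.03747719 m

3.75 cm of thermosteric rise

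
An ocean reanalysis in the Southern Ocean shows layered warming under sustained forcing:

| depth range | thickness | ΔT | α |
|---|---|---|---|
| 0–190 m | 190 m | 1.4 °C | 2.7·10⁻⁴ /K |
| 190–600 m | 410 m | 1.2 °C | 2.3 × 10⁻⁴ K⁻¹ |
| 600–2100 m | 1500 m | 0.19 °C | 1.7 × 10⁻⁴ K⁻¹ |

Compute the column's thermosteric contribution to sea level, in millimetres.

0–190 m: 2.7×10⁻⁴ × 1.4 × 190 = 0.07182 m
Layer 2: 410 × 1.2 × 2.3×10⁻⁴ = 0.11316 m
600–2100 m: 0.19 × 1.7×10⁻⁴ × 1500 = 0.04845 m
Δh = 0.07182 + 0.11316 + 0.04845 = 0.23343 m

Δh = 233 mm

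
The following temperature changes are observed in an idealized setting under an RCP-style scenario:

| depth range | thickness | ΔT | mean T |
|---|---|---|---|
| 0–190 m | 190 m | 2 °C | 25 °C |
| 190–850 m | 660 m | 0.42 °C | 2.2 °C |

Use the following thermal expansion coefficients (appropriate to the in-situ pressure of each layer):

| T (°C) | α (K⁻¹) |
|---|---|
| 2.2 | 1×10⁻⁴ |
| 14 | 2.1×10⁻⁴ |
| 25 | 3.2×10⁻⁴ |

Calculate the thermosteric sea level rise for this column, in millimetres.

Δh ≈ 150 mm

Layer 1 at 25 °C → α = 3.2×10⁻⁴ K⁻¹
Layer 2 at 2.2 °C → α = 1×10⁻⁴ K⁻¹
Layer 1: 190 × 3.2×10⁻⁴ × 2 = 0.12160 m
190–850 m: 0.42 × 660 × 1×10⁻⁴ = 0.02772 m
Δh = 0.12160 + 0.02772 = 0.14932 m ≈ 150 mm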